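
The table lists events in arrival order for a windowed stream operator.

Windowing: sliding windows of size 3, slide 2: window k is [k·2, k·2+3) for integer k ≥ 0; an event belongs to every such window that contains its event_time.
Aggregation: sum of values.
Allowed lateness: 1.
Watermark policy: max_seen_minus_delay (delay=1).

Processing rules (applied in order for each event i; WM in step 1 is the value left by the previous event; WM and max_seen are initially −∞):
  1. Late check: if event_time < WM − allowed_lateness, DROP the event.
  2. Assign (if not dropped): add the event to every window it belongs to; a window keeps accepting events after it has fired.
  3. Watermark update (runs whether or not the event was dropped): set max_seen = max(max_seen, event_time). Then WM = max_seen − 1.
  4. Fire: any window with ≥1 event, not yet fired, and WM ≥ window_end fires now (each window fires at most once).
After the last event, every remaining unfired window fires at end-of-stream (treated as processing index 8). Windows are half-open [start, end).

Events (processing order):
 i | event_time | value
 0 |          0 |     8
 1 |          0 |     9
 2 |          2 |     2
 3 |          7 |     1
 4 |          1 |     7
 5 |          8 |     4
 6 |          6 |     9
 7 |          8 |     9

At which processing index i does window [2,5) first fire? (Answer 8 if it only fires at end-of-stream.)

3

i=0 t=0 v=8: → [0,3); WM=-1
i=1 t=0 v=9: → [0,3); WM=-1
i=2 t=2 v=2: → [2,5),[0,3); WM=1
i=3 t=7 v=1: → [6,9); WM=6; [0,3) fires=19 [2,5) fires=2
i=4 t=1 v=7: DROP (t<6-1); WM=6
i=5 t=8 v=4: → [8,11),[6,9); WM=7
i=6 t=6 v=9: → [6,9),[4,7); WM=7; [4,7) fires=9
i=7 t=8 v=9: → [8,11),[6,9); WM=7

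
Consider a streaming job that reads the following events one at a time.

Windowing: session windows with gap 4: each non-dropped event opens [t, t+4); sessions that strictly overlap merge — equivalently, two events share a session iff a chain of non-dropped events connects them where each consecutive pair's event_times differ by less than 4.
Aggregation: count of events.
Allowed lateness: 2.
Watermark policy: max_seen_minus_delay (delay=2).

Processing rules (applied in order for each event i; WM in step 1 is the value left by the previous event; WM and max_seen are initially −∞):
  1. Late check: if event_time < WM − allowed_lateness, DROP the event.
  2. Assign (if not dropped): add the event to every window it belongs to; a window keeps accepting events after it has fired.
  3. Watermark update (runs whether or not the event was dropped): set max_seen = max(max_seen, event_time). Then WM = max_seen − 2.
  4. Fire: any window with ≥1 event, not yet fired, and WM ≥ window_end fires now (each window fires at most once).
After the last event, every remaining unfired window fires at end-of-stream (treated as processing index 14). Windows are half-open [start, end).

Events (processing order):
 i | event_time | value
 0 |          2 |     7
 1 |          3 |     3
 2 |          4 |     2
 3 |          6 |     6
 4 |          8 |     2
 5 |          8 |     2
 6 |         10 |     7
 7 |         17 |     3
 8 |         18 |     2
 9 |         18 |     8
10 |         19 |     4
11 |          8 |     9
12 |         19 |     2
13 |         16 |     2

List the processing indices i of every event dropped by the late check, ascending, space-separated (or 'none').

i=0 t=2 v=7: → [2,6); WM=0
i=1 t=3 v=3: → [2,7); WM=1
i=2 t=4 v=2: → [2,8); WM=2
i=3 t=6 v=6: → [2,10); WM=4
i=4 t=8 v=2: → [2,12); WM=6
i=5 t=8 v=2: → [2,12); WM=6
i=6 t=10 v=7: → [2,14); WM=8
i=7 t=17 v=3: → [17,21); WM=15
i=8 t=18 v=2: → [17,22); WM=16
i=9 t=18 v=8: → [17,22); WM=16
i=10 t=19 v=4: → [17,23); WM=17
i=11 t=8 v=9: DROP (t<17-2); WM=17
i=12 t=19 v=2: → [17,23); WM=17
i=13 t=16 v=2: → [16,23); WM=17

11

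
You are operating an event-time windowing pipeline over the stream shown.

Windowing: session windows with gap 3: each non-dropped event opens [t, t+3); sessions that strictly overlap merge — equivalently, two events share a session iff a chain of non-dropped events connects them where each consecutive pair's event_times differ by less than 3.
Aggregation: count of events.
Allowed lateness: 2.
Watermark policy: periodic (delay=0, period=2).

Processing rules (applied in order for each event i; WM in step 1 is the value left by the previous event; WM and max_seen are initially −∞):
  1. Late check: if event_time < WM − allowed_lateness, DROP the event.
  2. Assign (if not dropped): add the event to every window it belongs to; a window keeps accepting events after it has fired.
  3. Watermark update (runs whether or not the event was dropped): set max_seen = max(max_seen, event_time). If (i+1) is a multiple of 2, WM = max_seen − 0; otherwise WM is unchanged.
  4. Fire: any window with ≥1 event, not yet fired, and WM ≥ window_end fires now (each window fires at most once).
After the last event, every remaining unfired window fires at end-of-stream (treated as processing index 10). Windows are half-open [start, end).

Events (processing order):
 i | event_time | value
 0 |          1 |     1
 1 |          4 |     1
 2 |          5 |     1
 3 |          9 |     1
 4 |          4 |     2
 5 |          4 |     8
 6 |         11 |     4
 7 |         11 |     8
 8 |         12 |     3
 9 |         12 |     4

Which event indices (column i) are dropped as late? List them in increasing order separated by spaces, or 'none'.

4 5

i=0 t=1 v=1: → [1,4); WM=−∞
i=1 t=4 v=1: → [4,7); WM=4
i=2 t=5 v=1: → [4,8); WM=4
i=3 t=9 v=1: → [9,12); WM=9
i=4 t=4 v=2: DROP (t<9-2); WM=9
i=5 t=4 v=8: DROP (t<9-2); WM=9
i=6 t=11 v=4: → [9,14); WM=9
i=7 t=11 v=8: → [9,14); WM=11
i=8 t=12 v=3: → [9,15); WM=11
i=9 t=12 v=4: → [9,15); WM=12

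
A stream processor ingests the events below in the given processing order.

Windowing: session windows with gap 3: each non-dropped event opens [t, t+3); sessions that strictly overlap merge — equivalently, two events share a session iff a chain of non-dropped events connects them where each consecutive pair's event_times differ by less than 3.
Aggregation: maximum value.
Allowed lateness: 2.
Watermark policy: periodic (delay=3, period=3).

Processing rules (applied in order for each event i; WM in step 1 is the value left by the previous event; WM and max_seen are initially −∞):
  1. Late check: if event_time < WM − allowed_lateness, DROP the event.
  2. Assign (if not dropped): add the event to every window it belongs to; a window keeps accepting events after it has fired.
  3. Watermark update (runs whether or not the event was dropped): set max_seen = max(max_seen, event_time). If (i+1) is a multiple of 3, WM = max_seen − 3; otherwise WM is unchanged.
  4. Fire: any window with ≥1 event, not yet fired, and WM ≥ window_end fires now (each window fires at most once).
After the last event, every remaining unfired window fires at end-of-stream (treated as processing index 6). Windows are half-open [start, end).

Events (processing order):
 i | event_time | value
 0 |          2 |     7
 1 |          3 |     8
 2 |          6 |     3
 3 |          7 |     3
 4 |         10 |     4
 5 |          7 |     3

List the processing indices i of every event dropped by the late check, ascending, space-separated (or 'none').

none

i=0 t=2 v=7: → [2,5); WM=−∞
i=1 t=3 v=8: → [2,6); WM=−∞
i=2 t=6 v=3: → [6,9); WM=3
i=3 t=7 v=3: → [6,10); WM=3
i=4 t=10 v=4: → [10,13); WM=3
i=5 t=7 v=3: → [6,10); WM=7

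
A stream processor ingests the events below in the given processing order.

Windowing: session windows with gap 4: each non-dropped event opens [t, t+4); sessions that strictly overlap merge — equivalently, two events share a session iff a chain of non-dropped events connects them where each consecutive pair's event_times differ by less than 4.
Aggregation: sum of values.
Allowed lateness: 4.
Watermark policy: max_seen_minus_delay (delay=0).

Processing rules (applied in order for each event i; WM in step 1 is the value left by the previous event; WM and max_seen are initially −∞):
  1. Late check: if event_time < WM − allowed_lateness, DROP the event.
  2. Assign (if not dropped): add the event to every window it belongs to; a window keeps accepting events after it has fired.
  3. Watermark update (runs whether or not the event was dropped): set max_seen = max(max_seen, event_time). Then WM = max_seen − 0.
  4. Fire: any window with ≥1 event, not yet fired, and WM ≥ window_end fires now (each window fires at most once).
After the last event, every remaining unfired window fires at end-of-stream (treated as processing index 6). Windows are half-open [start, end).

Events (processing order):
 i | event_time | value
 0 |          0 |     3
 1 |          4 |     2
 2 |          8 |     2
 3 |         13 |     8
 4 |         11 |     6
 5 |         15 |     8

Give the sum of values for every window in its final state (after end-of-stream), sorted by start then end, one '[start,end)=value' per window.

[0,4)=3 [4,8)=2 [8,19)=24

i=0 t=0 v=3: → [0,4); WM=0
i=1 t=4 v=2: → [4,8); WM=4
i=2 t=8 v=2: → [8,12); WM=8
i=3 t=13 v=8: → [13,17); WM=13
i=4 t=11 v=6: → [8,17); WM=13
i=5 t=15 v=8: → [8,19); WM=15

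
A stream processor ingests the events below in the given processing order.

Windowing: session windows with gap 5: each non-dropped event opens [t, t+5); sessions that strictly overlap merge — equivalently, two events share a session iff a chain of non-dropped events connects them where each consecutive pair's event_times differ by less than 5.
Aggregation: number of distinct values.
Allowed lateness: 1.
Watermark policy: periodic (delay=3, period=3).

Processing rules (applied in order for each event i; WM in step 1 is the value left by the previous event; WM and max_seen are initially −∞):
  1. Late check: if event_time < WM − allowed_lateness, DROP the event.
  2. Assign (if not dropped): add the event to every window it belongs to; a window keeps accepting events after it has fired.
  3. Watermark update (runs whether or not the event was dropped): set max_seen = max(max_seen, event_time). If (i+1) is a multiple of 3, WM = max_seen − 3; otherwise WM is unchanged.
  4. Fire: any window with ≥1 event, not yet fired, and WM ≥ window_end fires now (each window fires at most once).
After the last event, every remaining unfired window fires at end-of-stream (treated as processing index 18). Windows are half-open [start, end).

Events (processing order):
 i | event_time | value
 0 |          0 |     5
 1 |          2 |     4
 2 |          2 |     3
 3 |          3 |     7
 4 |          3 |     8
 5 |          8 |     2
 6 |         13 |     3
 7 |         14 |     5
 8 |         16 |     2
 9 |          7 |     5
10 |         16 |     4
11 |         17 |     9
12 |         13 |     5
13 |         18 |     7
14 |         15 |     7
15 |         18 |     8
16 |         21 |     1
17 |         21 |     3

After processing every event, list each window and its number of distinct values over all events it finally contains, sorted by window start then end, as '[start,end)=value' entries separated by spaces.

[0,8)=5 [8,13)=1 [13,26)=8

i=0 t=0 v=5: → [0,5); WM=−∞
i=1 t=2 v=4: → [0,7); WM=−∞
i=2 t=2 v=3: → [0,7); WM=-1
i=3 t=3 v=7: → [0,8); WM=-1
i=4 t=3 v=8: → [0,8); WM=-1
i=5 t=8 v=2: → [8,13); WM=5
i=6 t=13 v=3: → [13,18); WM=5
i=7 t=14 v=5: → [13,19); WM=5
i=8 t=16 v=2: → [13,21); WM=13
i=9 t=7 v=5: DROP (t<13-1); WM=13
i=10 t=16 v=4: → [13,21); WM=13
i=11 t=17 v=9: → [13,22); WM=14
i=12 t=13 v=5: → [13,22); WM=14
i=13 t=18 v=7: → [13,23); WM=14
i=14 t=15 v=7: → [13,23); WM=15
i=15 t=18 v=8: → [13,23); WM=15
i=16 t=21 v=1: → [13,26); WM=15
i=17 t=21 v=3: → [13,26); WM=18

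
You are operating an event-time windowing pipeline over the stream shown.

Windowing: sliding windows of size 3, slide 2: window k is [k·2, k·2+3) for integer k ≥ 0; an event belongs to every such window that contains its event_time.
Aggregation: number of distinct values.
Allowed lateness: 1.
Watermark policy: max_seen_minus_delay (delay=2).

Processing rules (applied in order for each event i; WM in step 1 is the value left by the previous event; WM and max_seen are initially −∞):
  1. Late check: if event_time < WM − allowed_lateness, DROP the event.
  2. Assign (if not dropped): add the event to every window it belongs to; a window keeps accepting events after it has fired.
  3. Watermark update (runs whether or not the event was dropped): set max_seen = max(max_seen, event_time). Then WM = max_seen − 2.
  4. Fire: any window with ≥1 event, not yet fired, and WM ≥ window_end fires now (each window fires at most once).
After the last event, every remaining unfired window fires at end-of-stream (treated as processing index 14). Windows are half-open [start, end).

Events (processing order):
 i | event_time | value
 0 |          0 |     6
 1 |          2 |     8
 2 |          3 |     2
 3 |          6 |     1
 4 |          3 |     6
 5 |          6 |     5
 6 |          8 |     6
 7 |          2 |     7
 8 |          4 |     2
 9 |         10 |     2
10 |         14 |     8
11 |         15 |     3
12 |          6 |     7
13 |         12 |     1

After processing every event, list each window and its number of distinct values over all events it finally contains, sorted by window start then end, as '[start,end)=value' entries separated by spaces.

i=0 t=0 v=6: → [0,3); WM=-2
i=1 t=2 v=8: → [2,5),[0,3); WM=0
i=2 t=3 v=2: → [2,5); WM=1
i=3 t=6 v=1: → [6,9),[4,7); WM=4; [0,3) fires=2
i=4 t=3 v=6: → [2,5); WM=4
i=5 t=6 v=5: → [6,9),[4,7); WM=4
i=6 t=8 v=6: → [8,11),[6,9); WM=6; [2,5) fires=3
i=7 t=2 v=7: DROP (t<6-1); WM=6
i=8 t=4 v=2: DROP (t<6-1); WM=6
i=9 t=10 v=2: → [10,13),[8,11); WM=8; [4,7) fires=2
i=10 t=14 v=8: → [14,17),[12,15); WM=12; [6,9) fires=3 [8,11) fires=2
i=11 t=15 v=3: → [14,17); WM=13; [10,13) fires=1
i=12 t=6 v=7: DROP (t<13-1); WM=13
i=13 t=12 v=1: → [12,15),[10,13); WM=13

[0,3)=2 [2,5)=3 [4,7)=2 [6,9)=3 [8,11)=2 [10,13)=2 [12,15)=2 [14,17)=2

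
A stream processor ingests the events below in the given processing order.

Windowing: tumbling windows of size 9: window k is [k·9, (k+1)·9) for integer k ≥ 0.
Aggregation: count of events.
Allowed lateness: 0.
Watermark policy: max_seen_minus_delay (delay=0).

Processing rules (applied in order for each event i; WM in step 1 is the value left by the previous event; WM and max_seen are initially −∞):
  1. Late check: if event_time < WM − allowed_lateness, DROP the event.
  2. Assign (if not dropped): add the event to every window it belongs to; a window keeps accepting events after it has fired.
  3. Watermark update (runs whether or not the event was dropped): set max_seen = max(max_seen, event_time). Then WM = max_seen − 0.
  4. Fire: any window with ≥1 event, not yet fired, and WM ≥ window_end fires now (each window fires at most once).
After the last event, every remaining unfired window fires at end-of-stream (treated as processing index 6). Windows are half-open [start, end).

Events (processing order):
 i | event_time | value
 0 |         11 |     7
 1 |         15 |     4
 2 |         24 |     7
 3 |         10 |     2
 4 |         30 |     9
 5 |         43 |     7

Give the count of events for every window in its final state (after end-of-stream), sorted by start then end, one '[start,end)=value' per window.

[9,18)=2 [18,27)=1 [27,36)=1 [36,45)=1

i=0 t=11 v=7: → [9,18); WM=11
i=1 t=15 v=4: → [9,18); WM=15
i=2 t=24 v=7: → [18,27); WM=24; [9,18) fires=2
i=3 t=10 v=2: DROP (t<24-0); WM=24
i=4 t=30 v=9: → [27,36); WM=30; [18,27) fires=1
i=5 t=43 v=7: → [36,45); WM=43; [27,36) fires=1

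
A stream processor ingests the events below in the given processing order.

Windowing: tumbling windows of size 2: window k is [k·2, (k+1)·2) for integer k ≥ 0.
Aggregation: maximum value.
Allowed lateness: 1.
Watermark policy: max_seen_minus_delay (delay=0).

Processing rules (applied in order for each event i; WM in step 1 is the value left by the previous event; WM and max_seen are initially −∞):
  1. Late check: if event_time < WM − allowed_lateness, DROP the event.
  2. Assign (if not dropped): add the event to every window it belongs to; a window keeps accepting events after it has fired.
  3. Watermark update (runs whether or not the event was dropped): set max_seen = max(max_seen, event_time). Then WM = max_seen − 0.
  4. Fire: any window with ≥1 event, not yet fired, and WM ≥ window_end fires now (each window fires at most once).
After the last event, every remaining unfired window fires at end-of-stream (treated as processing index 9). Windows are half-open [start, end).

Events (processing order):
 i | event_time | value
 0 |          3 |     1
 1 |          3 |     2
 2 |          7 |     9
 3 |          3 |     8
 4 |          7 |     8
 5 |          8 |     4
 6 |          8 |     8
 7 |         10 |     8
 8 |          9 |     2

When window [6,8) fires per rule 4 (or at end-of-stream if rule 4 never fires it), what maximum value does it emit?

i=0 t=3 v=1: → [2,4); WM=3
i=1 t=3 v=2: → [2,4); WM=3
i=2 t=7 v=9: → [6,8); WM=7; [2,4) fires=2
i=3 t=3 v=8: DROP (t<7-1); WM=7
i=4 t=7 v=8: → [6,8); WM=7
i=5 t=8 v=4: → [8,10); WM=8; [6,8) fires=9
i=6 t=8 v=8: → [8,10); WM=8
i=7 t=10 v=8: → [10,12); WM=10; [8,10) fires=8
i=8 t=9 v=2: → [8,10); WM=10

9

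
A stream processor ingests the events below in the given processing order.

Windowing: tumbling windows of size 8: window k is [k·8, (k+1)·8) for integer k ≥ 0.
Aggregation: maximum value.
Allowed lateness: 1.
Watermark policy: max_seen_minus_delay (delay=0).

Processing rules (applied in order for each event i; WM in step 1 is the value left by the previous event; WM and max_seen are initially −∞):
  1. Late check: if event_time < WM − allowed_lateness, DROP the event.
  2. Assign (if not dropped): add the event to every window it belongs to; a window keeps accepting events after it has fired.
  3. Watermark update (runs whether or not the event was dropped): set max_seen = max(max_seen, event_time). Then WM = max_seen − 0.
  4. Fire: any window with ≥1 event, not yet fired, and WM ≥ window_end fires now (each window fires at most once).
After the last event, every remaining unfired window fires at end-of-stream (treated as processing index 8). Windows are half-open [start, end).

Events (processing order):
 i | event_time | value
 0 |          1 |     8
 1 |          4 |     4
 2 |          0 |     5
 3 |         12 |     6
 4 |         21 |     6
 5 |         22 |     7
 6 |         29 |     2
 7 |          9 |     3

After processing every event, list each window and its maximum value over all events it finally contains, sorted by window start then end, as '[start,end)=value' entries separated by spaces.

i=0 t=1 v=8: → [0,8); WM=1
i=1 t=4 v=4: → [0,8); WM=4
i=2 t=0 v=5: DROP (t<4-1); WM=4
i=3 t=12 v=6: → [8,16); WM=12; [0,8) fires=8
i=4 t=21 v=6: → [16,24); WM=21; [8,16) fires=6
i=5 t=22 v=7: → [16,24); WM=22
i=6 t=29 v=2: → [24,32); WM=29; [16,24) fires=7
i=7 t=9 v=3: DROP (t<29-1); WM=29

[0,8)=8 [8,16)=6 [16,24)=7 [24,32)=2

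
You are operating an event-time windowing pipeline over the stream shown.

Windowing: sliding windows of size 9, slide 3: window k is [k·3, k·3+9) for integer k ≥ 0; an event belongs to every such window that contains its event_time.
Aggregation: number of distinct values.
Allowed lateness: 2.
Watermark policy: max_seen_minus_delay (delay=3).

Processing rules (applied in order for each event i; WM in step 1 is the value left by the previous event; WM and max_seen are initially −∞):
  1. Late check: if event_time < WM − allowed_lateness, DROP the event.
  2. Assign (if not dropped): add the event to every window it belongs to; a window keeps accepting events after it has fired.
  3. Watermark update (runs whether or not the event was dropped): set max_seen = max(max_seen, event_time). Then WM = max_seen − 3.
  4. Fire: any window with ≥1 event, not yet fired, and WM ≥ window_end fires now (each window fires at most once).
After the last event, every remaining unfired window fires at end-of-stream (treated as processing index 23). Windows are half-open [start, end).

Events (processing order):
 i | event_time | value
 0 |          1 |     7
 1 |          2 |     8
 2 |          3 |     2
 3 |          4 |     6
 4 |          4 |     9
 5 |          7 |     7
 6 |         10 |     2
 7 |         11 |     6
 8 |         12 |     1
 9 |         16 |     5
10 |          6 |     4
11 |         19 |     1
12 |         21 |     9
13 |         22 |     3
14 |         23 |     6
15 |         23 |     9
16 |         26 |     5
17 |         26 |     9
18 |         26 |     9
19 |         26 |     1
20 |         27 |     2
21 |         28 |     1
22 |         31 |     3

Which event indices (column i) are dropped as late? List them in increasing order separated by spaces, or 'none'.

i=0 t=1 v=7: → [0,9); WM=-2
i=1 t=2 v=8: → [0,9); WM=-1
i=2 t=3 v=2: → [3,12),[0,9); WM=0
i=3 t=4 v=6: → [3,12),[0,9); WM=1
i=4 t=4 v=9: → [3,12),[0,9); WM=1
i=5 t=7 v=7: → [6,15),[3,12),[0,9); WM=4
i=6 t=10 v=2: → [9,18),[6,15),[3,12); WM=7
i=7 t=11 v=6: → [9,18),[6,15),[3,12); WM=8
i=8 t=12 v=1: → [12,21),[9,18),[6,15); WM=9; [0,9) fires=5
i=9 t=16 v=5: → [15,24),[12,21),[9,18); WM=13; [3,12) fires=4
i=10 t=6 v=4: DROP (t<13-2); WM=13
i=11 t=19 v=1: → [18,27),[15,24),[12,21); WM=16; [6,15) fires=4
i=12 t=21 v=9: → [21,30),[18,27),[15,24); WM=18; [9,18) fires=4
i=13 t=22 v=3: → [21,30),[18,27),[15,24); WM=19
i=14 t=23 v=6: → [21,30),[18,27),[15,24); WM=20
i=15 t=23 v=9: → [21,30),[18,27),[15,24); WM=20
i=16 t=26 v=5: → [24,33),[21,30),[18,27); WM=23; [12,21) fires=2
i=17 t=26 v=9: → [24,33),[21,30),[18,27); WM=23
i=18 t=26 v=9: → [24,33),[21,30),[18,27); WM=23
i=19 t=26 v=1: → [24,33),[21,30),[18,27); WM=23
i=20 t=27 v=2: → [27,36),[24,33),[21,30); WM=24; [15,24) fires=5
i=21 t=28 v=1: → [27,36),[24,33),[21,30); WM=25
i=22 t=31 v=3: → [30,39),[27,36),[24,33); WM=28; [18,27) fires=5

10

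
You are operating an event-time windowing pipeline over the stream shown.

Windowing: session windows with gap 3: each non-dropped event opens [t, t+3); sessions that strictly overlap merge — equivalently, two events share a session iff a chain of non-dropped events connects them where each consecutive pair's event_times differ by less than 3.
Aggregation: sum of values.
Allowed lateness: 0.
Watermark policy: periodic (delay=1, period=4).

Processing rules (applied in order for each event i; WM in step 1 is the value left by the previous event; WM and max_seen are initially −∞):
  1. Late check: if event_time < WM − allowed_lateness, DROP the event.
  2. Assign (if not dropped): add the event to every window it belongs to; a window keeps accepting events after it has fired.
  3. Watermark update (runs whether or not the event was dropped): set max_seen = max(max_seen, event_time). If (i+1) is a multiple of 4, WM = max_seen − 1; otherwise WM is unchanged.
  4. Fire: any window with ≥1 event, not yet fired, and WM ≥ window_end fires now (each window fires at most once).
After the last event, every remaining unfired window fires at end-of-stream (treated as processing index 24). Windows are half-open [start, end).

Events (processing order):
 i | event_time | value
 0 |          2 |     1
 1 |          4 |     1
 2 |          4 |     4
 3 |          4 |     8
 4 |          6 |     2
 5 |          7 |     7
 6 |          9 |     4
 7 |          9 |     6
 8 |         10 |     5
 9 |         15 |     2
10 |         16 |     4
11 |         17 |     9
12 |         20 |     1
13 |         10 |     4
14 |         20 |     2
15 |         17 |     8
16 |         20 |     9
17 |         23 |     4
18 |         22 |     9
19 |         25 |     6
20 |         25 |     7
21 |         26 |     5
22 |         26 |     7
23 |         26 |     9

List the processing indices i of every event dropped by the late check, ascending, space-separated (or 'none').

13

i=0 t=2 v=1: → [2,5); WM=−∞
i=1 t=4 v=1: → [2,7); WM=−∞
i=2 t=4 v=4: → [2,7); WM=−∞
i=3 t=4 v=8: → [2,7); WM=3
i=4 t=6 v=2: → [2,9); WM=3
i=5 t=7 v=7: → [2,10); WM=3
i=6 t=9 v=4: → [2,12); WM=3
i=7 t=9 v=6: → [2,12); WM=8
i=8 t=10 v=5: → [2,13); WM=8
i=9 t=15 v=2: → [15,18); WM=8
i=10 t=16 v=4: → [15,19); WM=8
i=11 t=17 v=9: → [15,20); WM=16
i=12 t=20 v=1: → [20,23); WM=16
i=13 t=10 v=4: DROP (t<16-0); WM=16
i=14 t=20 v=2: → [20,23); WM=16
i=15 t=17 v=8: → [15,20); WM=19
i=16 t=20 v=9: → [20,23); WM=19
i=17 t=23 v=4: → [23,26); WM=19
i=18 t=22 v=9: → [20,26); WM=19
i=19 t=25 v=6: → [20,28); WM=24
i=20 t=25 v=7: → [20,28); WM=24
i=21 t=26 v=5: → [20,29); WM=24
i=22 t=26 v=7: → [20,29); WM=24
i=23 t=26 v=9: → [20,29); WM=25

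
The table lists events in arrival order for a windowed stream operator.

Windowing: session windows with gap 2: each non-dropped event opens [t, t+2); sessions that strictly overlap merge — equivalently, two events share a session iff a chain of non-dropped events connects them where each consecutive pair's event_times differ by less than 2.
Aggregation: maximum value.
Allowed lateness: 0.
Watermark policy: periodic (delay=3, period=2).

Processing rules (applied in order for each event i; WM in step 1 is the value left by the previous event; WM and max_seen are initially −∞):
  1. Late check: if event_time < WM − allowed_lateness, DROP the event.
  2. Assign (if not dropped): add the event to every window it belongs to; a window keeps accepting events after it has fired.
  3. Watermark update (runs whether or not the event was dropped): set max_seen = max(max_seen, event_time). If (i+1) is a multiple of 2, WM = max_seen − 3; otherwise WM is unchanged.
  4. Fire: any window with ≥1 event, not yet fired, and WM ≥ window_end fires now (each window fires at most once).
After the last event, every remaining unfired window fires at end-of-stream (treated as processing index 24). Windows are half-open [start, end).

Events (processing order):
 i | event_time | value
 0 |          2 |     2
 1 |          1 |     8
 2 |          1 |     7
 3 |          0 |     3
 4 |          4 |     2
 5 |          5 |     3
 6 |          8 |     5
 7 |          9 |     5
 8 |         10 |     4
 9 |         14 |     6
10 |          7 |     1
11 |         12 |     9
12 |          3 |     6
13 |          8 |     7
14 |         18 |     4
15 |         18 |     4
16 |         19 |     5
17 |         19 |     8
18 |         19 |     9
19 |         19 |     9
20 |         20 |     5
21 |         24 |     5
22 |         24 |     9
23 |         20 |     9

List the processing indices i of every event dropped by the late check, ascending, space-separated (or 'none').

10 12 13 23

i=0 t=2 v=2: → [2,4); WM=−∞
i=1 t=1 v=8: → [1,4); WM=-1
i=2 t=1 v=7: → [1,4); WM=-1
i=3 t=0 v=3: → [0,4); WM=-1
i=4 t=4 v=2: → [4,6); WM=-1
i=5 t=5 v=3: → [4,7); WM=2
i=6 t=8 v=5: → [8,10); WM=2
i=7 t=9 v=5: → [8,11); WM=6
i=8 t=10 v=4: → [8,12); WM=6
i=9 t=14 v=6: → [14,16); WM=11
i=10 t=7 v=1: DROP (t<11-0); WM=11
i=11 t=12 v=9: → [12,14); WM=11
i=12 t=3 v=6: DROP (t<11-0); WM=11
i=13 t=8 v=7: DROP (t<11-0); WM=11
i=14 t=18 v=4: → [18,20); WM=11
i=15 t=18 v=4: → [18,20); WM=15
i=16 t=19 v=5: → [18,21); WM=15
i=17 t=19 v=8: → [18,21); WM=16
i=18 t=19 v=9: → [18,21); WM=16
i=19 t=19 v=9: → [18,21); WM=16
i=20 t=20 v=5: → [18,22); WM=16
i=21 t=24 v=5: → [24,26); WM=21
i=22 t=24 v=9: → [24,26); WM=21
i=23 t=20 v=9: DROP (t<21-0); WM=21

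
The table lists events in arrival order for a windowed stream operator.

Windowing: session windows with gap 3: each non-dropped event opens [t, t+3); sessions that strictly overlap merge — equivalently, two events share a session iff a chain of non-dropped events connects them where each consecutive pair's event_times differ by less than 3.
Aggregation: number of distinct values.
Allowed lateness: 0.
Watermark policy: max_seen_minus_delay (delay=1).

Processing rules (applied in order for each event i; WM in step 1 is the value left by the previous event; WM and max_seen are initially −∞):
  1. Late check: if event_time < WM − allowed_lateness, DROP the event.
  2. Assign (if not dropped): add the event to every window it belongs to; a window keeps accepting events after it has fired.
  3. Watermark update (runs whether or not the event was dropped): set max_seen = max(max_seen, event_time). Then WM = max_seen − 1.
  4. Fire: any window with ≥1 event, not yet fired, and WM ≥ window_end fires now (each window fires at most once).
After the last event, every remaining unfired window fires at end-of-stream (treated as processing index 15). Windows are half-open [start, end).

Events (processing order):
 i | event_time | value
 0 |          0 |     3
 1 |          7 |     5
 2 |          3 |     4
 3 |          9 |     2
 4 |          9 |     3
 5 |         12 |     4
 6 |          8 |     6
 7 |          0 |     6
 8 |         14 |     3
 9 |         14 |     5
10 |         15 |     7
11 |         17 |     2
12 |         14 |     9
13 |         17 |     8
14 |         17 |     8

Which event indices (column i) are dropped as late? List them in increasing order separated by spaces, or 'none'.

2 6 7 12

i=0 t=0 v=3: → [0,3); WM=-1
i=1 t=7 v=5: → [7,10); WM=6
i=2 t=3 v=4: DROP (t<6-0); WM=6
i=3 t=9 v=2: → [7,12); WM=8
i=4 t=9 v=3: → [7,12); WM=8
i=5 t=12 v=4: → [12,15); WM=11
i=6 t=8 v=6: DROP (t<11-0); WM=11
i=7 t=0 v=6: DROP (t<11-0); WM=11
i=8 t=14 v=3: → [12,17); WM=13
i=9 t=14 v=5: → [12,17); WM=13
i=10 t=15 v=7: → [12,18); WM=14
i=11 t=17 v=2: → [12,20); WM=16
i=12 t=14 v=9: DROP (t<16-0); WM=16
i=13 t=17 v=8: → [12,20); WM=16
i=14 t=17 v=8: → [12,20); WM=16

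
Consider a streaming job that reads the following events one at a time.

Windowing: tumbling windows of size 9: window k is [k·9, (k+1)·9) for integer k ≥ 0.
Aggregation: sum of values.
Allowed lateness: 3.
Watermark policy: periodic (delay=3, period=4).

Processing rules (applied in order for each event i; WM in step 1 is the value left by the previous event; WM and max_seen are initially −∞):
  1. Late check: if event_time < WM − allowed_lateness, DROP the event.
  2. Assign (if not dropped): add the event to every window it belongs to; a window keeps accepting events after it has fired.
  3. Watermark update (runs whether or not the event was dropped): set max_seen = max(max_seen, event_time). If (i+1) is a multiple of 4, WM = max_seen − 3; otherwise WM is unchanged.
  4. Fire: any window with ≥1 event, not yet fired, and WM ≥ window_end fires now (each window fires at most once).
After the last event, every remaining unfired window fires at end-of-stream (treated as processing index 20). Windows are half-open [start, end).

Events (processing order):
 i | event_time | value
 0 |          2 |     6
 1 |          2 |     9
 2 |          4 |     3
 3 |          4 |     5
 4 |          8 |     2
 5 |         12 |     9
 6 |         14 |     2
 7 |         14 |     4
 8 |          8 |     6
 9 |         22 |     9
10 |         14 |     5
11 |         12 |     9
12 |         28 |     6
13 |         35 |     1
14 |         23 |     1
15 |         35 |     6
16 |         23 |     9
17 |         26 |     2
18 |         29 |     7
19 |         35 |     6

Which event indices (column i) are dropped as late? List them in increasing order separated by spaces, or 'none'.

i=0 t=2 v=6: → [0,9); WM=−∞
i=1 t=2 v=9: → [0,9); WM=−∞
i=2 t=4 v=3: → [0,9); WM=−∞
i=3 t=4 v=5: → [0,9); WM=1
i=4 t=8 v=2: → [0,9); WM=1
i=5 t=12 v=9: → [9,18); WM=1
i=6 t=14 v=2: → [9,18); WM=1
i=7 t=14 v=4: → [9,18); WM=11; [0,9) fires=25
i=8 t=8 v=6: → [0,9); WM=11
i=9 t=22 v=9: → [18,27); WM=11
i=10 t=14 v=5: → [9,18); WM=11
i=11 t=12 v=9: → [9,18); WM=19; [9,18) fires=29
i=12 t=28 v=6: → [27,36); WM=19
i=13 t=35 v=1: → [27,36); WM=19
i=14 t=23 v=1: → [18,27); WM=19
i=15 t=35 v=6: → [27,36); WM=32; [18,27) fires=10
i=16 t=23 v=9: DROP (t<32-3); WM=32
i=17 t=26 v=2: DROP (t<32-3); WM=32
i=18 t=29 v=7: → [27,36); WM=32
i=19 t=35 v=6: → [27,36); WM=32

16 17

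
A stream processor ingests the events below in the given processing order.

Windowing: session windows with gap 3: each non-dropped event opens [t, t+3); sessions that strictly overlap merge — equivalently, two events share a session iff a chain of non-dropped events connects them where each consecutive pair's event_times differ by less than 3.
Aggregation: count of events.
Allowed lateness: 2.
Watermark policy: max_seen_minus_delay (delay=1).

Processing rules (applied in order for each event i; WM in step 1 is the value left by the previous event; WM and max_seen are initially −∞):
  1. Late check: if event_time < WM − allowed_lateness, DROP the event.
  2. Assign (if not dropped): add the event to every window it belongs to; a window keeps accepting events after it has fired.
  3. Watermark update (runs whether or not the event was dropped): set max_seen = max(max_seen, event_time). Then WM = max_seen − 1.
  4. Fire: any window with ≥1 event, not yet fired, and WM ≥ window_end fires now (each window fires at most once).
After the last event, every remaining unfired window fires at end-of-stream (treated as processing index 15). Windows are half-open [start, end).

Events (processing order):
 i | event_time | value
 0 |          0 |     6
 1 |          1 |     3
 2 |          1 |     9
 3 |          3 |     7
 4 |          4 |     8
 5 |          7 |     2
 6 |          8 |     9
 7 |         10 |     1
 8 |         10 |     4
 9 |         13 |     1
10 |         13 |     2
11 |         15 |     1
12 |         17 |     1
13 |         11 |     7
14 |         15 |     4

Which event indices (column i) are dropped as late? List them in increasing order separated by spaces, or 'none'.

13

i=0 t=0 v=6: → [0,3); WM=-1
i=1 t=1 v=3: → [0,4); WM=0
i=2 t=1 v=9: → [0,4); WM=0
i=3 t=3 v=7: → [0,6); WM=2
i=4 t=4 v=8: → [0,7); WM=3
i=5 t=7 v=2: → [7,10); WM=6
i=6 t=8 v=9: → [7,11); WM=7
i=7 t=10 v=1: → [7,13); WM=9
i=8 t=10 v=4: → [7,13); WM=9
i=9 t=13 v=1: → [13,16); WM=12
i=10 t=13 v=2: → [13,16); WM=12
i=11 t=15 v=1: → [13,18); WM=14
i=12 t=17 v=1: → [13,20); WM=16
i=13 t=11 v=7: DROP (t<16-2); WM=16
i=14 t=15 v=4: → [13,20); WM=16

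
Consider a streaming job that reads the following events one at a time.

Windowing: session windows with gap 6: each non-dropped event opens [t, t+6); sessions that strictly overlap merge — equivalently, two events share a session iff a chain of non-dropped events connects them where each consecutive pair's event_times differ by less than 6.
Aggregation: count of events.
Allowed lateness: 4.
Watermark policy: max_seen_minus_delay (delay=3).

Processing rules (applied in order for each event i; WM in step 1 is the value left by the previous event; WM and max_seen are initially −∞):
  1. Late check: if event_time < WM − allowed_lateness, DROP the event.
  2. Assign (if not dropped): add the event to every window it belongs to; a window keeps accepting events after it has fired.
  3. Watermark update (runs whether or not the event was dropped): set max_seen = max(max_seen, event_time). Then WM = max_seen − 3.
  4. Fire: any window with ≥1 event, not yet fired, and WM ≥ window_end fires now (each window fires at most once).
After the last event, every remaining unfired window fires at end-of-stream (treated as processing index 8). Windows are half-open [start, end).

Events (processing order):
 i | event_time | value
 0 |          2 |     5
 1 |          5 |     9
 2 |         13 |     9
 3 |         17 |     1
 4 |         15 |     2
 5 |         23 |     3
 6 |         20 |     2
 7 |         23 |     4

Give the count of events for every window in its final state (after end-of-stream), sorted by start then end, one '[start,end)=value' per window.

i=0 t=2 v=5: → [2,8); WM=-1
i=1 t=5 v=9: → [2,11); WM=2
i=2 t=13 v=9: → [13,19); WM=10
i=3 t=17 v=1: → [13,23); WM=14
i=4 t=15 v=2: → [13,23); WM=14
i=5 t=23 v=3: → [23,29); WM=20
i=6 t=20 v=2: → [13,29); WM=20
i=7 t=23 v=4: → [13,29); WM=20

[2,11)=2 [13,29)=6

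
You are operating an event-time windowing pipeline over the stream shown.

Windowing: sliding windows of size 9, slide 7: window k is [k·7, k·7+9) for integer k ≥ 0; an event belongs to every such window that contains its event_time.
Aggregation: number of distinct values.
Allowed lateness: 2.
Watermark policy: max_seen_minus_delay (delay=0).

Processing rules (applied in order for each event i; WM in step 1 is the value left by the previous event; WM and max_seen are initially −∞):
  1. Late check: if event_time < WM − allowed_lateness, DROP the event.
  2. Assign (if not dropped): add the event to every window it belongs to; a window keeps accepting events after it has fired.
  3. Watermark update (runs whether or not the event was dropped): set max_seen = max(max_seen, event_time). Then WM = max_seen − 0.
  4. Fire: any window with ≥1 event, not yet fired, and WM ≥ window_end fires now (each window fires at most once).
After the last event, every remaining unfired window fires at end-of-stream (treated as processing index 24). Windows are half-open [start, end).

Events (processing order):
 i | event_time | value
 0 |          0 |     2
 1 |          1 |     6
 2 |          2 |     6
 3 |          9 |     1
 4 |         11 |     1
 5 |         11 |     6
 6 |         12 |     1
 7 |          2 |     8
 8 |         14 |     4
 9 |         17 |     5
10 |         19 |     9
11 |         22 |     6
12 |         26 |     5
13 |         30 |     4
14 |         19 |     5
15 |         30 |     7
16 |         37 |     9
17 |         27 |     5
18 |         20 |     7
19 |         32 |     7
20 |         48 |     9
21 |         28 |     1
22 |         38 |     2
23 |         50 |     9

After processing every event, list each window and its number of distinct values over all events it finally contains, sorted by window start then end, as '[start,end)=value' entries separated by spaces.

i=0 t=0 v=2: → [0,9); WM=0
i=1 t=1 v=6: → [0,9); WM=1
i=2 t=2 v=6: → [0,9); WM=2
i=3 t=9 v=1: → [7,16); WM=9; [0,9) fires=2
i=4 t=11 v=1: → [7,16); WM=11
i=5 t=11 v=6: → [7,16); WM=11
i=6 t=12 v=1: → [7,16); WM=12
i=7 t=2 v=8: DROP (t<12-2); WM=12
i=8 t=14 v=4: → [14,23),[7,16); WM=14
i=9 t=17 v=5: → [14,23); WM=17; [7,16) fires=3
i=10 t=19 v=9: → [14,23); WM=19
i=11 t=22 v=6: → [21,30),[14,23); WM=22
i=12 t=26 v=5: → [21,30); WM=26; [14,23) fires=4
i=13 t=30 v=4: → [28,37); WM=30; [21,30) fires=2
i=14 t=19 v=5: DROP (t<30-2); WM=30
i=15 t=30 v=7: → [28,37); WM=30
i=16 t=37 v=9: → [35,44); WM=37; [28,37) fires=2
i=17 t=27 v=5: DROP (t<37-2); WM=37
i=18 t=20 v=7: DROP (t<37-2); WM=37
i=19 t=32 v=7: DROP (t<37-2); WM=37
i=20 t=48 v=9: → [42,51); WM=48; [35,44) fires=1
i=21 t=28 v=1: DROP (t<48-2); WM=48
i=22 t=38 v=2: DROP (t<48-2); WM=48
i=23 t=50 v=9: → [49,58),[42,51); WM=50

[0,9)=2 [7,16)=3 [14,23)=4 [21,30)=2 [28,37)=2 [35,44)=1 [42,51)=1 [49,58)=1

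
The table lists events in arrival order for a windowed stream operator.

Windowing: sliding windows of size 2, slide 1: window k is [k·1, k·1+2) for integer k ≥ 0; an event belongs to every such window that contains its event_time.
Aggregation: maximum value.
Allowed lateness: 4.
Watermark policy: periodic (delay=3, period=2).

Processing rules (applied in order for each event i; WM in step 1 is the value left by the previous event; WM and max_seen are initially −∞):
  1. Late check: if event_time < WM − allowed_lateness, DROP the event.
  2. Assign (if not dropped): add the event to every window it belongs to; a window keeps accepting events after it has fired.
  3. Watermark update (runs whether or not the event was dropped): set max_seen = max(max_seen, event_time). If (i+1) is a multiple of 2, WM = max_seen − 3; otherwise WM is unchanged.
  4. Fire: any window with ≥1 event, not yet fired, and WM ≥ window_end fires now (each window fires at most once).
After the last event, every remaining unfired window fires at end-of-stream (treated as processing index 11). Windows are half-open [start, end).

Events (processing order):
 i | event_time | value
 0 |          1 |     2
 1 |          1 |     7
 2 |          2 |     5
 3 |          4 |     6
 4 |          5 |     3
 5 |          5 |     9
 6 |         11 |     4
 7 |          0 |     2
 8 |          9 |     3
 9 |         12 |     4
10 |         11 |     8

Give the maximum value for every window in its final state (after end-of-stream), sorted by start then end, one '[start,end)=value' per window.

i=0 t=1 v=2: → [1,3),[0,2); WM=−∞
i=1 t=1 v=7: → [1,3),[0,2); WM=-2
i=2 t=2 v=5: → [2,4),[1,3); WM=-2
i=3 t=4 v=6: → [4,6),[3,5); WM=1
i=4 t=5 v=3: → [5,7),[4,6); WM=1
i=5 t=5 v=9: → [5,7),[4,6); WM=2; [0,2) fires=7
i=6 t=11 v=4: → [11,13),[10,12); WM=2
i=7 t=0 v=2: → [0,2); WM=8; [1,3) fires=7 [2,4) fires=5 [3,5) fires=6 [4,6) fires=9 [5,7) fires=9
i=8 t=9 v=3: → [9,11),[8,10); WM=8
i=9 t=12 v=4: → [12,14),[11,13); WM=9
i=10 t=11 v=8: → [11,13),[10,12); WM=9

[0,2)=7 [1,3)=7 [2,4)=5 [3,5)=6 [4,6)=9 [5,7)=9 [8,10)=3 [9,11)=3 [10,12)=8 [11,13)=8 [12,14)=4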